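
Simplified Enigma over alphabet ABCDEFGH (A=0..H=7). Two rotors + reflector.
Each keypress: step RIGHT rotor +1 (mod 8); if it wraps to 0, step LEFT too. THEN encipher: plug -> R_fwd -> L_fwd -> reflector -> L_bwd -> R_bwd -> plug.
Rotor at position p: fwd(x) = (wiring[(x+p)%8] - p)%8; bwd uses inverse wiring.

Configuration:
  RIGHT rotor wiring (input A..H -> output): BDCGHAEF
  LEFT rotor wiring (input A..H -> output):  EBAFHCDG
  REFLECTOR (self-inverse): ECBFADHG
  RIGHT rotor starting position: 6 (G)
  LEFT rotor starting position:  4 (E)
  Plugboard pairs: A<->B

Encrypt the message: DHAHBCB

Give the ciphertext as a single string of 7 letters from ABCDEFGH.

Char 1 ('D'): step: R->7, L=4; D->plug->D->R->D->L->C->refl->B->L'->H->R'->E->plug->E
Char 2 ('H'): step: R->0, L->5 (L advanced); H->plug->H->R->F->L->D->refl->F->L'->A->R'->F->plug->F
Char 3 ('A'): step: R->1, L=5; A->plug->B->R->B->L->G->refl->H->L'->D->R'->F->plug->F
Char 4 ('H'): step: R->2, L=5; H->plug->H->R->B->L->G->refl->H->L'->D->R'->F->plug->F
Char 5 ('B'): step: R->3, L=5; B->plug->A->R->D->L->H->refl->G->L'->B->R'->D->plug->D
Char 6 ('C'): step: R->4, L=5; C->plug->C->R->A->L->F->refl->D->L'->F->R'->E->plug->E
Char 7 ('B'): step: R->5, L=5; B->plug->A->R->D->L->H->refl->G->L'->B->R'->G->plug->G

Answer: EFFFDEG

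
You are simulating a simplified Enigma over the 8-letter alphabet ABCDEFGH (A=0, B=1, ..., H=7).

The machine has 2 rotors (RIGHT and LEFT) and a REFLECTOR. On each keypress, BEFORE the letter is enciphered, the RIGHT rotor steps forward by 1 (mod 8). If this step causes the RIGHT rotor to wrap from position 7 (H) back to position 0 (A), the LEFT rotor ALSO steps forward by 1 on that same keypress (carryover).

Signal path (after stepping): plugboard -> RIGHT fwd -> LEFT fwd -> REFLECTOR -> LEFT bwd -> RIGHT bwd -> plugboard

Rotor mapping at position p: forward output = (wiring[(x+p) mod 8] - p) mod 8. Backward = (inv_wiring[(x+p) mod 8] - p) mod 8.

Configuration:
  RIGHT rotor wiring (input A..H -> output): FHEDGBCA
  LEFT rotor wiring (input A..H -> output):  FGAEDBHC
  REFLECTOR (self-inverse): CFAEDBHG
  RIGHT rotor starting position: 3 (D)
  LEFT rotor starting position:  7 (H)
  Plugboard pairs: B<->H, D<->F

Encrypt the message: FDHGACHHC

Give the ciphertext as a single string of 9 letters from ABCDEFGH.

Char 1 ('F'): step: R->4, L=7; F->plug->D->R->E->L->F->refl->B->L'->D->R'->F->plug->D
Char 2 ('D'): step: R->5, L=7; D->plug->F->R->H->L->A->refl->C->L'->G->R'->G->plug->G
Char 3 ('H'): step: R->6, L=7; H->plug->B->R->C->L->H->refl->G->L'->B->R'->D->plug->F
Char 4 ('G'): step: R->7, L=7; G->plug->G->R->C->L->H->refl->G->L'->B->R'->A->plug->A
Char 5 ('A'): step: R->0, L->0 (L advanced); A->plug->A->R->F->L->B->refl->F->L'->A->R'->H->plug->B
Char 6 ('C'): step: R->1, L=0; C->plug->C->R->C->L->A->refl->C->L'->H->R'->G->plug->G
Char 7 ('H'): step: R->2, L=0; H->plug->B->R->B->L->G->refl->H->L'->G->R'->F->plug->D
Char 8 ('H'): step: R->3, L=0; H->plug->B->R->D->L->E->refl->D->L'->E->R'->G->plug->G
Char 9 ('C'): step: R->4, L=0; C->plug->C->R->G->L->H->refl->G->L'->B->R'->E->plug->E

Answer: DGFABGDGE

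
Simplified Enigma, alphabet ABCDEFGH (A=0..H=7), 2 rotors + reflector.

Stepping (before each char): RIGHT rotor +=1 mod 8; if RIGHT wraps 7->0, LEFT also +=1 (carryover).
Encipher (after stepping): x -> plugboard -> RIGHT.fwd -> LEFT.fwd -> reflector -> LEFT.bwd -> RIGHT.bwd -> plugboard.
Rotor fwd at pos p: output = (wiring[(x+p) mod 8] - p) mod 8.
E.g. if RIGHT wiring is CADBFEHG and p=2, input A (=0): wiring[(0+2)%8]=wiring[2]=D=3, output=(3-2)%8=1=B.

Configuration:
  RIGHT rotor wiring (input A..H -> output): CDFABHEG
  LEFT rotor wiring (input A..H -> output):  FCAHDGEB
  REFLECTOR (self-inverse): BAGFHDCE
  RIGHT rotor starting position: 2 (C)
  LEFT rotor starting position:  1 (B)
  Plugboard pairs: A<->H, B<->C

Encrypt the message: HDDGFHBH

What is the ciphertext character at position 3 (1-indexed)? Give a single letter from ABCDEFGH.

Char 1 ('H'): step: R->3, L=1; H->plug->A->R->F->L->D->refl->F->L'->E->R'->C->plug->B
Char 2 ('D'): step: R->4, L=1; D->plug->D->R->C->L->G->refl->C->L'->D->R'->B->plug->C
Char 3 ('D'): step: R->5, L=1; D->plug->D->R->F->L->D->refl->F->L'->E->R'->H->plug->A

A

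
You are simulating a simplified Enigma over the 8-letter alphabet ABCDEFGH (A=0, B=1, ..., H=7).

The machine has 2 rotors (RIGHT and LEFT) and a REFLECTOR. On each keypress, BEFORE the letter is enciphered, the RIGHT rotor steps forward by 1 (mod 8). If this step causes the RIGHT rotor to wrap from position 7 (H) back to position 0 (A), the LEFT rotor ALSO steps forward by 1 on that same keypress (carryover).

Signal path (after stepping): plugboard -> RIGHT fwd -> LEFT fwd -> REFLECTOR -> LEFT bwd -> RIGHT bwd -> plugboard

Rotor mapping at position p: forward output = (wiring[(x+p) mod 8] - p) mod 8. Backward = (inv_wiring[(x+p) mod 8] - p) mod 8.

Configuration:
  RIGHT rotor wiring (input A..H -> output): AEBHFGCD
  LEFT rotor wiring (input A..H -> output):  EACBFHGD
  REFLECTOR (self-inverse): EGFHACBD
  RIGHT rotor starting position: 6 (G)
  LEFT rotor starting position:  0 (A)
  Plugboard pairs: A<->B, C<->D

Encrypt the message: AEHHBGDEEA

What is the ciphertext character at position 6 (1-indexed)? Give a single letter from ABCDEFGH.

Char 1 ('A'): step: R->7, L=0; A->plug->B->R->B->L->A->refl->E->L'->A->R'->E->plug->E
Char 2 ('E'): step: R->0, L->1 (L advanced); E->plug->E->R->F->L->F->refl->C->L'->G->R'->F->plug->F
Char 3 ('H'): step: R->1, L=1; H->plug->H->R->H->L->D->refl->H->L'->A->R'->B->plug->A
Char 4 ('H'): step: R->2, L=1; H->plug->H->R->C->L->A->refl->E->L'->D->R'->C->plug->D
Char 5 ('B'): step: R->3, L=1; B->plug->A->R->E->L->G->refl->B->L'->B->R'->G->plug->G
Char 6 ('G'): step: R->4, L=1; G->plug->G->R->F->L->F->refl->C->L'->G->R'->C->plug->D

D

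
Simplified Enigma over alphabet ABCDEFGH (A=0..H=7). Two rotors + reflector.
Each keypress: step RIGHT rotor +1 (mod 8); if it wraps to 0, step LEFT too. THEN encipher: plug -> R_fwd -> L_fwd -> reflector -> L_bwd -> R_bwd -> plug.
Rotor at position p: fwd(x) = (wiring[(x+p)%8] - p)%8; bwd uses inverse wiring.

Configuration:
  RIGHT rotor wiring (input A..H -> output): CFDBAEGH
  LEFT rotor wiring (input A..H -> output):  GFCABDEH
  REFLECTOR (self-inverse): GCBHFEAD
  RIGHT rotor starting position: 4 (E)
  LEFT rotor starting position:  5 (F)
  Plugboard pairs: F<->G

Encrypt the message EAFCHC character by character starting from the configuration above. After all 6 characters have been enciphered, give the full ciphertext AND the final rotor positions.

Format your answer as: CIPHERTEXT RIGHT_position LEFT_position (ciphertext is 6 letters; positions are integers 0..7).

Char 1 ('E'): step: R->5, L=5; E->plug->E->R->A->L->G->refl->A->L'->E->R'->G->plug->F
Char 2 ('A'): step: R->6, L=5; A->plug->A->R->A->L->G->refl->A->L'->E->R'->C->plug->C
Char 3 ('F'): step: R->7, L=5; F->plug->G->R->F->L->F->refl->E->L'->H->R'->H->plug->H
Char 4 ('C'): step: R->0, L->6 (L advanced); C->plug->C->R->D->L->H->refl->D->L'->G->R'->G->plug->F
Char 5 ('H'): step: R->1, L=6; H->plug->H->R->B->L->B->refl->C->L'->F->R'->F->plug->G
Char 6 ('C'): step: R->2, L=6; C->plug->C->R->G->L->D->refl->H->L'->D->R'->H->plug->H
Final: ciphertext=FCHFGH, RIGHT=2, LEFT=6

Answer: FCHFGH 2 6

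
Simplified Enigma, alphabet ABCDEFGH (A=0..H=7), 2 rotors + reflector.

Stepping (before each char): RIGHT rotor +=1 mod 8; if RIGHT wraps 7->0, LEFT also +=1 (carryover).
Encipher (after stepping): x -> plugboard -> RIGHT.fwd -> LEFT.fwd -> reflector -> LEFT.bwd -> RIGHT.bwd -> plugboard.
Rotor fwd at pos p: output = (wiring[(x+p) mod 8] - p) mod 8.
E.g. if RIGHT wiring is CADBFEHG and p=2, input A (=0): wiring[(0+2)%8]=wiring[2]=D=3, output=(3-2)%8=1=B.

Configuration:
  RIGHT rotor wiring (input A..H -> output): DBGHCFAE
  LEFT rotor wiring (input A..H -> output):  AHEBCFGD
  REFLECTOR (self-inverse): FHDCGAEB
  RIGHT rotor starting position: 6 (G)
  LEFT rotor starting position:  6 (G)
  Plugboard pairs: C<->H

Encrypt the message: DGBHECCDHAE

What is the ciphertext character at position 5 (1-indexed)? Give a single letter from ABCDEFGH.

Char 1 ('D'): step: R->7, L=6; D->plug->D->R->H->L->H->refl->B->L'->D->R'->F->plug->F
Char 2 ('G'): step: R->0, L->7 (L advanced); G->plug->G->R->A->L->E->refl->G->L'->G->R'->C->plug->H
Char 3 ('B'): step: R->1, L=7; B->plug->B->R->F->L->D->refl->C->L'->E->R'->E->plug->E
Char 4 ('H'): step: R->2, L=7; H->plug->C->R->A->L->E->refl->G->L'->G->R'->E->plug->E
Char 5 ('E'): step: R->3, L=7; E->plug->E->R->B->L->B->refl->H->L'->H->R'->B->plug->B

B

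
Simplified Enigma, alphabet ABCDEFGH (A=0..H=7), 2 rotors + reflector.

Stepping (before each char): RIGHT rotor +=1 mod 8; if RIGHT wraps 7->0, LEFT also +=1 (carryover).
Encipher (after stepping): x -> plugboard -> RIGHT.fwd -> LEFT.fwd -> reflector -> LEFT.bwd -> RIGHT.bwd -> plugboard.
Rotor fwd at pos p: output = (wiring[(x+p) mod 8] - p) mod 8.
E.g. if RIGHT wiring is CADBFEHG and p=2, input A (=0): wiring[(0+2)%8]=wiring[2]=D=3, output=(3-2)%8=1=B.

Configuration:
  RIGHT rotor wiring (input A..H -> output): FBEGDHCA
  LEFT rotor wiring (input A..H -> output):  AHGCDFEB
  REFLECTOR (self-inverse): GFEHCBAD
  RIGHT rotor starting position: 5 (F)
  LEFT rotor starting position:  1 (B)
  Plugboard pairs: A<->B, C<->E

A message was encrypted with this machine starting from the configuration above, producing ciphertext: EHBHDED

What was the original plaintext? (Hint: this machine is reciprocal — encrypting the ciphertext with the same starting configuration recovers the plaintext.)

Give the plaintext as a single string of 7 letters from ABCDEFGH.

Char 1 ('E'): step: R->6, L=1; E->plug->C->R->H->L->H->refl->D->L'->F->R'->G->plug->G
Char 2 ('H'): step: R->7, L=1; H->plug->H->R->D->L->C->refl->E->L'->E->R'->F->plug->F
Char 3 ('B'): step: R->0, L->2 (L advanced); B->plug->A->R->F->L->H->refl->D->L'->D->R'->E->plug->C
Char 4 ('H'): step: R->1, L=2; H->plug->H->R->E->L->C->refl->E->L'->A->R'->A->plug->B
Char 5 ('D'): step: R->2, L=2; D->plug->D->R->F->L->H->refl->D->L'->D->R'->G->plug->G
Char 6 ('E'): step: R->3, L=2; E->plug->C->R->E->L->C->refl->E->L'->A->R'->B->plug->A
Char 7 ('D'): step: R->4, L=2; D->plug->D->R->E->L->C->refl->E->L'->A->R'->G->plug->G

Answer: GFCBGAG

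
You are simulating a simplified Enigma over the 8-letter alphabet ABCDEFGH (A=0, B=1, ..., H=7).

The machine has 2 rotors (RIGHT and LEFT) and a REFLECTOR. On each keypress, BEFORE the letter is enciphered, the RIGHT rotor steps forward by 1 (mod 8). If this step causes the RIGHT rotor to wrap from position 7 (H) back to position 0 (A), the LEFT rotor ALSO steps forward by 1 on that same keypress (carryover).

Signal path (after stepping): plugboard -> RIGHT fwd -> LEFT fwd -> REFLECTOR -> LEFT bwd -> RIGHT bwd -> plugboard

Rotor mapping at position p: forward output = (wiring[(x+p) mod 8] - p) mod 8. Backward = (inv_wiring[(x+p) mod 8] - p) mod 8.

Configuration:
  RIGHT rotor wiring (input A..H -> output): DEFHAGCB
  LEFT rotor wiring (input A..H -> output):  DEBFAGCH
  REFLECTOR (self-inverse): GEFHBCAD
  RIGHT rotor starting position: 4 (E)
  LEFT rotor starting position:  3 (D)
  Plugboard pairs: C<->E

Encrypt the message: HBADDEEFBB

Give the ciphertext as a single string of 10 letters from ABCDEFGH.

Char 1 ('H'): step: R->5, L=3; H->plug->H->R->D->L->H->refl->D->L'->C->R'->G->plug->G
Char 2 ('B'): step: R->6, L=3; B->plug->B->R->D->L->H->refl->D->L'->C->R'->G->plug->G
Char 3 ('A'): step: R->7, L=3; A->plug->A->R->C->L->D->refl->H->L'->D->R'->H->plug->H
Char 4 ('D'): step: R->0, L->4 (L advanced); D->plug->D->R->H->L->B->refl->E->L'->A->R'->E->plug->C
Char 5 ('D'): step: R->1, L=4; D->plug->D->R->H->L->B->refl->E->L'->A->R'->G->plug->G
Char 6 ('E'): step: R->2, L=4; E->plug->C->R->G->L->F->refl->C->L'->B->R'->G->plug->G
Char 7 ('E'): step: R->3, L=4; E->plug->C->R->D->L->D->refl->H->L'->E->R'->A->plug->A
Char 8 ('F'): step: R->4, L=4; F->plug->F->R->A->L->E->refl->B->L'->H->R'->E->plug->C
Char 9 ('B'): step: R->5, L=4; B->plug->B->R->F->L->A->refl->G->L'->C->R'->G->plug->G
Char 10 ('B'): step: R->6, L=4; B->plug->B->R->D->L->D->refl->H->L'->E->R'->A->plug->A

Answer: GGHCGGACGA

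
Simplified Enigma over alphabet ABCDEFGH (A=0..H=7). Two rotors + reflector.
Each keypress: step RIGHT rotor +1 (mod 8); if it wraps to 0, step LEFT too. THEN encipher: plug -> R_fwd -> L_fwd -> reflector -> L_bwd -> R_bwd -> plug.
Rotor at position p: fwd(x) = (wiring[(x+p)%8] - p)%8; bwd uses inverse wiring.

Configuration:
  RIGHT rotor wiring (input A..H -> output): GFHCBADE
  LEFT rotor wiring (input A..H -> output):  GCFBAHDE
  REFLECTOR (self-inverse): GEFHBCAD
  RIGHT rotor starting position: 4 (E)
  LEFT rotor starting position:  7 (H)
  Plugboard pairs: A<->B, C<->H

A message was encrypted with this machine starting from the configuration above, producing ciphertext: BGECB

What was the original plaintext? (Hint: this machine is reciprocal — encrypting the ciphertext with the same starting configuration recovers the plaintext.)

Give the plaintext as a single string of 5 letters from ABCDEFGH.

Char 1 ('B'): step: R->5, L=7; B->plug->A->R->D->L->G->refl->A->L'->G->R'->B->plug->A
Char 2 ('G'): step: R->6, L=7; G->plug->G->R->D->L->G->refl->A->L'->G->R'->B->plug->A
Char 3 ('E'): step: R->7, L=7; E->plug->E->R->D->L->G->refl->A->L'->G->R'->C->plug->H
Char 4 ('C'): step: R->0, L->0 (L advanced); C->plug->H->R->E->L->A->refl->G->L'->A->R'->F->plug->F
Char 5 ('B'): step: R->1, L=0; B->plug->A->R->E->L->A->refl->G->L'->A->R'->D->plug->D

Answer: AAHFD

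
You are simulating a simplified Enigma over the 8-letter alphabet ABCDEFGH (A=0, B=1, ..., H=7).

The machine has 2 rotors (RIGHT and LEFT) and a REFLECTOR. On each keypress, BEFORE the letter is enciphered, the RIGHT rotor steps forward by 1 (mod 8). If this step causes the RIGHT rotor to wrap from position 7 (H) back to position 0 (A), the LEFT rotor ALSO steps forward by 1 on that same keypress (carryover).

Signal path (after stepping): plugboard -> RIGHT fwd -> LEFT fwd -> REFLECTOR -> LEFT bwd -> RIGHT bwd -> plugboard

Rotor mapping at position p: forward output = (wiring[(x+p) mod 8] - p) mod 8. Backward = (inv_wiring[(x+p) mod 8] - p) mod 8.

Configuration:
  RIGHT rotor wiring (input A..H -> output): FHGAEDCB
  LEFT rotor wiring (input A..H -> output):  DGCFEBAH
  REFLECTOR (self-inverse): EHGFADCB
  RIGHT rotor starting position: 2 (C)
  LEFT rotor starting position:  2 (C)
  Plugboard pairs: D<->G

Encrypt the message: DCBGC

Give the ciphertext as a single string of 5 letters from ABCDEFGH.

Char 1 ('D'): step: R->3, L=2; D->plug->G->R->E->L->G->refl->C->L'->C->R'->F->plug->F
Char 2 ('C'): step: R->4, L=2; C->plug->C->R->G->L->B->refl->H->L'->D->R'->F->plug->F
Char 3 ('B'): step: R->5, L=2; B->plug->B->R->F->L->F->refl->D->L'->B->R'->F->plug->F
Char 4 ('G'): step: R->6, L=2; G->plug->D->R->B->L->D->refl->F->L'->F->R'->H->plug->H
Char 5 ('C'): step: R->7, L=2; C->plug->C->R->A->L->A->refl->E->L'->H->R'->D->plug->G

Answer: FFFHG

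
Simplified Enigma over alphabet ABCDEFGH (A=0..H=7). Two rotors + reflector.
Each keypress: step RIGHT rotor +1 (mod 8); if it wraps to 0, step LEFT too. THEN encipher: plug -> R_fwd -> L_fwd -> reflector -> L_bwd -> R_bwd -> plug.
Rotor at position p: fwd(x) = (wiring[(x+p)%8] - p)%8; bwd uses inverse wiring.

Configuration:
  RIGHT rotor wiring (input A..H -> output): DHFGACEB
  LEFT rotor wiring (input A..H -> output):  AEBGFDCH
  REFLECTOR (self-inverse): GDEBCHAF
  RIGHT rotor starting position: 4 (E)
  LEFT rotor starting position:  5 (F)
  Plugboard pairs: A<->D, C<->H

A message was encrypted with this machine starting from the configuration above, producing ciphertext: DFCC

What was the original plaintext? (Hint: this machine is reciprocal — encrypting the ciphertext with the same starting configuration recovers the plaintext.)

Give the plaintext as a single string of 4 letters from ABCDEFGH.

Answer: EEDG

Derivation:
Char 1 ('D'): step: R->5, L=5; D->plug->A->R->F->L->E->refl->C->L'->C->R'->E->plug->E
Char 2 ('F'): step: R->6, L=5; F->plug->F->R->A->L->G->refl->A->L'->H->R'->E->plug->E
Char 3 ('C'): step: R->7, L=5; C->plug->H->R->F->L->E->refl->C->L'->C->R'->A->plug->D
Char 4 ('C'): step: R->0, L->6 (L advanced); C->plug->H->R->B->L->B->refl->D->L'->E->R'->G->plug->G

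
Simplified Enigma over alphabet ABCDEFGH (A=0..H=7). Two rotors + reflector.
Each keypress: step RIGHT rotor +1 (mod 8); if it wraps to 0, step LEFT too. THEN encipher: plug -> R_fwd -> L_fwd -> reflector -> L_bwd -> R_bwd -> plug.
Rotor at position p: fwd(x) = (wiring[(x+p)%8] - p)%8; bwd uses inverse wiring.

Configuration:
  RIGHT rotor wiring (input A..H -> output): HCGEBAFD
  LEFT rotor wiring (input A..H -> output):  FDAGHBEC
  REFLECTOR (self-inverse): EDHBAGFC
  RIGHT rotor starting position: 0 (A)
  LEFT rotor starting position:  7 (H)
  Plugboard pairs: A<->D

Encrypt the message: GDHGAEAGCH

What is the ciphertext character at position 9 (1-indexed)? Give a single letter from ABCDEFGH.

Char 1 ('G'): step: R->1, L=7; G->plug->G->R->C->L->E->refl->A->L'->F->R'->B->plug->B
Char 2 ('D'): step: R->2, L=7; D->plug->A->R->E->L->H->refl->C->L'->G->R'->D->plug->A
Char 3 ('H'): step: R->3, L=7; H->plug->H->R->D->L->B->refl->D->L'->A->R'->E->plug->E
Char 4 ('G'): step: R->4, L=7; G->plug->G->R->C->L->E->refl->A->L'->F->R'->A->plug->D
Char 5 ('A'): step: R->5, L=7; A->plug->D->R->C->L->E->refl->A->L'->F->R'->E->plug->E
Char 6 ('E'): step: R->6, L=7; E->plug->E->R->A->L->D->refl->B->L'->D->R'->G->plug->G
Char 7 ('A'): step: R->7, L=7; A->plug->D->R->H->L->F->refl->G->L'->B->R'->G->plug->G
Char 8 ('G'): step: R->0, L->0 (L advanced); G->plug->G->R->F->L->B->refl->D->L'->B->R'->E->plug->E
Char 9 ('C'): step: R->1, L=0; C->plug->C->R->D->L->G->refl->F->L'->A->R'->D->plug->A

A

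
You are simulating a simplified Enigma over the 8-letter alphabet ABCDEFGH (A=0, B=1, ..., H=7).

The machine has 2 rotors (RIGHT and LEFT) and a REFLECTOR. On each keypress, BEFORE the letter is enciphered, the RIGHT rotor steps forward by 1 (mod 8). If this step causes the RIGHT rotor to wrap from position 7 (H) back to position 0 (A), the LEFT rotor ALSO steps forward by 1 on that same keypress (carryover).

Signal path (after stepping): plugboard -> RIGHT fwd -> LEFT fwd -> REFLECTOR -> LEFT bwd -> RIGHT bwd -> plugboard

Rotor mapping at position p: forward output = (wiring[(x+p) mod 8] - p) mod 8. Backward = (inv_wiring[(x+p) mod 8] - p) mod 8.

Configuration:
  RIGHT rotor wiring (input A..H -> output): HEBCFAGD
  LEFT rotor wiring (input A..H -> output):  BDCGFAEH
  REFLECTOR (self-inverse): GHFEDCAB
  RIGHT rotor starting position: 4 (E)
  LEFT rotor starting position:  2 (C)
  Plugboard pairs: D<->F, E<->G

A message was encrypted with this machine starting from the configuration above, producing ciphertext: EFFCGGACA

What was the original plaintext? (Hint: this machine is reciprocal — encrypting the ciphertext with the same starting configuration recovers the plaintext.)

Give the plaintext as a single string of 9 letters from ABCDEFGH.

Answer: DEEFABFAG

Derivation:
Char 1 ('E'): step: R->5, L=2; E->plug->G->R->F->L->F->refl->C->L'->E->R'->F->plug->D
Char 2 ('F'): step: R->6, L=2; F->plug->D->R->G->L->H->refl->B->L'->H->R'->G->plug->E
Char 3 ('F'): step: R->7, L=2; F->plug->D->R->C->L->D->refl->E->L'->B->R'->G->plug->E
Char 4 ('C'): step: R->0, L->3 (L advanced); C->plug->C->R->B->L->C->refl->F->L'->C->R'->D->plug->F
Char 5 ('G'): step: R->1, L=3; G->plug->E->R->H->L->H->refl->B->L'->D->R'->A->plug->A
Char 6 ('G'): step: R->2, L=3; G->plug->E->R->E->L->E->refl->D->L'->A->R'->B->plug->B
Char 7 ('A'): step: R->3, L=3; A->plug->A->R->H->L->H->refl->B->L'->D->R'->D->plug->F
Char 8 ('C'): step: R->4, L=3; C->plug->C->R->C->L->F->refl->C->L'->B->R'->A->plug->A
Char 9 ('A'): step: R->5, L=3; A->plug->A->R->D->L->B->refl->H->L'->H->R'->E->plug->G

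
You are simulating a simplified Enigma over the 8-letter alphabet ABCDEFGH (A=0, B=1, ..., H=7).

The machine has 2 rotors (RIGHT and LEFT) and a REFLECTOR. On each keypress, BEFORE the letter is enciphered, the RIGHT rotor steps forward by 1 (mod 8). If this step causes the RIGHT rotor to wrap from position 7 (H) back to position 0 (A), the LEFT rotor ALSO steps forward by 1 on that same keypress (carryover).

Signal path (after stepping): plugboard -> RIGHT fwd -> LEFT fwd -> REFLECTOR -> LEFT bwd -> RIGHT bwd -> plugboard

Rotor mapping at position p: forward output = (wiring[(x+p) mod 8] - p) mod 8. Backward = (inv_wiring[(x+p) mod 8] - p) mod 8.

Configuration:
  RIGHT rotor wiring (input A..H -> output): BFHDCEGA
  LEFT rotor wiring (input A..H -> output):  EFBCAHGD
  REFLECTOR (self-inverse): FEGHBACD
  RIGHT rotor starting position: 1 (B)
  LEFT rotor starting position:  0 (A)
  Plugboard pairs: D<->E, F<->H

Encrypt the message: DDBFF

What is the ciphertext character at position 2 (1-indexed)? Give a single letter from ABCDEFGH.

Char 1 ('D'): step: R->2, L=0; D->plug->E->R->E->L->A->refl->F->L'->B->R'->B->plug->B
Char 2 ('D'): step: R->3, L=0; D->plug->E->R->F->L->H->refl->D->L'->H->R'->B->plug->B

B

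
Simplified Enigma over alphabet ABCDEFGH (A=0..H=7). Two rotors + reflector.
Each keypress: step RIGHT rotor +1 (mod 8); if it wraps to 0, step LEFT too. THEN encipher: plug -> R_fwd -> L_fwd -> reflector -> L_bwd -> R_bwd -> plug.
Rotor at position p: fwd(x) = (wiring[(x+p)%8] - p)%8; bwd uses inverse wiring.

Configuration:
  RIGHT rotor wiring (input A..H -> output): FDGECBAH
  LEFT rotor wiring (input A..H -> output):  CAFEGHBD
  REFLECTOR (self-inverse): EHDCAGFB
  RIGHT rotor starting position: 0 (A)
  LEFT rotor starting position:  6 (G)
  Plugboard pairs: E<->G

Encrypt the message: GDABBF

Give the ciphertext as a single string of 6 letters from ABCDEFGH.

Answer: CADGDA

Derivation:
Char 1 ('G'): step: R->1, L=6; G->plug->E->R->A->L->D->refl->C->L'->D->R'->C->plug->C
Char 2 ('D'): step: R->2, L=6; D->plug->D->R->H->L->B->refl->H->L'->E->R'->A->plug->A
Char 3 ('A'): step: R->3, L=6; A->plug->A->R->B->L->F->refl->G->L'->F->R'->D->plug->D
Char 4 ('B'): step: R->4, L=6; B->plug->B->R->F->L->G->refl->F->L'->B->R'->E->plug->G
Char 5 ('B'): step: R->5, L=6; B->plug->B->R->D->L->C->refl->D->L'->A->R'->D->plug->D
Char 6 ('F'): step: R->6, L=6; F->plug->F->R->G->L->A->refl->E->L'->C->R'->A->plug->A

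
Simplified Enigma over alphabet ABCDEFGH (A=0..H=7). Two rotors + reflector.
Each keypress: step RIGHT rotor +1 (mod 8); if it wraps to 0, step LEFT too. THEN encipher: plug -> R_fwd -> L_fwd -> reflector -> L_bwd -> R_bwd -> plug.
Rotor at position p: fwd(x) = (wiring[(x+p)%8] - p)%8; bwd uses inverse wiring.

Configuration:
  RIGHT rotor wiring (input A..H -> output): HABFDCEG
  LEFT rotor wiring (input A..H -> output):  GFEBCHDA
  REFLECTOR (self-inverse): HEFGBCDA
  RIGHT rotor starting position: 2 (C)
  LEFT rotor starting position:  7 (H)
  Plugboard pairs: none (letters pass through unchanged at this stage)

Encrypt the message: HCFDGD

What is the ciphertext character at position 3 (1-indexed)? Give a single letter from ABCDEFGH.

Char 1 ('H'): step: R->3, L=7; H->plug->H->R->G->L->A->refl->H->L'->B->R'->D->plug->D
Char 2 ('C'): step: R->4, L=7; C->plug->C->R->A->L->B->refl->E->L'->H->R'->A->plug->A
Char 3 ('F'): step: R->5, L=7; F->plug->F->R->E->L->C->refl->F->L'->D->R'->E->plug->E

E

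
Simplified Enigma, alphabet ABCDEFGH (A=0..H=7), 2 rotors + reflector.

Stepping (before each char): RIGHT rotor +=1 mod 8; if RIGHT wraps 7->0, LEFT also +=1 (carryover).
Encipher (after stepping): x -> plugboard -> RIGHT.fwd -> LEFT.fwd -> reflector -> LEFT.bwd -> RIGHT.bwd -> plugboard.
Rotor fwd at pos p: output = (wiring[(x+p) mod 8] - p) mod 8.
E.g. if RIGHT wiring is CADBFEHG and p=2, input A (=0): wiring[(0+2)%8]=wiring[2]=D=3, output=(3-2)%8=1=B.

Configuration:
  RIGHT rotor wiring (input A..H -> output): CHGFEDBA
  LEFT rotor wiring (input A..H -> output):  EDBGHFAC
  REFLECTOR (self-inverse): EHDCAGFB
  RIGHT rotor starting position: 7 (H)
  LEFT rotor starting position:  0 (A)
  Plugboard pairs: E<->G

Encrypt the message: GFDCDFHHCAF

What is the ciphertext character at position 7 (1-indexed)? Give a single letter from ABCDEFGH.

Char 1 ('G'): step: R->0, L->1 (L advanced); G->plug->E->R->E->L->E->refl->A->L'->B->R'->G->plug->E
Char 2 ('F'): step: R->1, L=1; F->plug->F->R->A->L->C->refl->D->L'->H->R'->G->plug->E
Char 3 ('D'): step: R->2, L=1; D->plug->D->R->B->L->A->refl->E->L'->E->R'->A->plug->A
Char 4 ('C'): step: R->3, L=1; C->plug->C->R->A->L->C->refl->D->L'->H->R'->F->plug->F
Char 5 ('D'): step: R->4, L=1; D->plug->D->R->E->L->E->refl->A->L'->B->R'->H->plug->H
Char 6 ('F'): step: R->5, L=1; F->plug->F->R->B->L->A->refl->E->L'->E->R'->B->plug->B
Char 7 ('H'): step: R->6, L=1; H->plug->H->R->F->L->H->refl->B->L'->G->R'->G->plug->E

E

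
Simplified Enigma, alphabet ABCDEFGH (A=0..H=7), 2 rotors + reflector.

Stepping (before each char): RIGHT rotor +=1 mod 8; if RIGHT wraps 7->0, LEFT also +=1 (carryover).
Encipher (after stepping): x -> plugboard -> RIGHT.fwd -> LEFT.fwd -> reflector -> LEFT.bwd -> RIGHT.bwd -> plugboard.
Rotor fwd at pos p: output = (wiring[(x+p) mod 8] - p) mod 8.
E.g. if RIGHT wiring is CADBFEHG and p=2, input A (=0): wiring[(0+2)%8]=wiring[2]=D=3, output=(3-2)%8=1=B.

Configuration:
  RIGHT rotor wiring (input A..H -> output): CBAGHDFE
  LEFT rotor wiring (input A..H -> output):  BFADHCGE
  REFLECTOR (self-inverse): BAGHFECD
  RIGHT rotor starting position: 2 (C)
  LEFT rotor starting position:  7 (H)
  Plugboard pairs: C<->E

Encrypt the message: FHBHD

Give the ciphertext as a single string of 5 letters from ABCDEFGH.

Answer: GECDE

Derivation:
Char 1 ('F'): step: R->3, L=7; F->plug->F->R->H->L->H->refl->D->L'->G->R'->G->plug->G
Char 2 ('H'): step: R->4, L=7; H->plug->H->R->C->L->G->refl->C->L'->B->R'->C->plug->E
Char 3 ('B'): step: R->5, L=7; B->plug->B->R->A->L->F->refl->E->L'->E->R'->E->plug->C
Char 4 ('H'): step: R->6, L=7; H->plug->H->R->F->L->A->refl->B->L'->D->R'->D->plug->D
Char 5 ('D'): step: R->7, L=7; D->plug->D->R->B->L->C->refl->G->L'->C->R'->C->plug->E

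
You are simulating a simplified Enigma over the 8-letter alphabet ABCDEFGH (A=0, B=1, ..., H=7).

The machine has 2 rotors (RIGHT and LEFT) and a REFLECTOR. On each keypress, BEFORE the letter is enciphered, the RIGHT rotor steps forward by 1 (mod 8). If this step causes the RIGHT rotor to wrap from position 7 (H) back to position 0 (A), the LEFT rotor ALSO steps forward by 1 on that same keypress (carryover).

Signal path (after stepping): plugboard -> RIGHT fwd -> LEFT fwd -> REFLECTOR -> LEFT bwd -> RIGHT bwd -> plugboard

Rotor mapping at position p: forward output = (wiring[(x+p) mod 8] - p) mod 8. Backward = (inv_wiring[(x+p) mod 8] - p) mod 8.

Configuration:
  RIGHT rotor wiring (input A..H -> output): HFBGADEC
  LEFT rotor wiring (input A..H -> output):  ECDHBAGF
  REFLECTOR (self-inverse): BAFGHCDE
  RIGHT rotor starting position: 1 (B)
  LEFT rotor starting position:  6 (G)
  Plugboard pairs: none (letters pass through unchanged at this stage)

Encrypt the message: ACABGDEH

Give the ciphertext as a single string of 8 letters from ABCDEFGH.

Char 1 ('A'): step: R->2, L=6; A->plug->A->R->H->L->C->refl->F->L'->E->R'->B->plug->B
Char 2 ('C'): step: R->3, L=6; C->plug->C->R->A->L->A->refl->B->L'->F->R'->B->plug->B
Char 3 ('A'): step: R->4, L=6; A->plug->A->R->E->L->F->refl->C->L'->H->R'->B->plug->B
Char 4 ('B'): step: R->5, L=6; B->plug->B->R->H->L->C->refl->F->L'->E->R'->F->plug->F
Char 5 ('G'): step: R->6, L=6; G->plug->G->R->C->L->G->refl->D->L'->G->R'->A->plug->A
Char 6 ('D'): step: R->7, L=6; D->plug->D->R->C->L->G->refl->D->L'->G->R'->C->plug->C
Char 7 ('E'): step: R->0, L->7 (L advanced); E->plug->E->R->A->L->G->refl->D->L'->C->R'->H->plug->H
Char 8 ('H'): step: R->1, L=7; H->plug->H->R->G->L->B->refl->A->L'->E->R'->A->plug->A

Answer: BBBFACHA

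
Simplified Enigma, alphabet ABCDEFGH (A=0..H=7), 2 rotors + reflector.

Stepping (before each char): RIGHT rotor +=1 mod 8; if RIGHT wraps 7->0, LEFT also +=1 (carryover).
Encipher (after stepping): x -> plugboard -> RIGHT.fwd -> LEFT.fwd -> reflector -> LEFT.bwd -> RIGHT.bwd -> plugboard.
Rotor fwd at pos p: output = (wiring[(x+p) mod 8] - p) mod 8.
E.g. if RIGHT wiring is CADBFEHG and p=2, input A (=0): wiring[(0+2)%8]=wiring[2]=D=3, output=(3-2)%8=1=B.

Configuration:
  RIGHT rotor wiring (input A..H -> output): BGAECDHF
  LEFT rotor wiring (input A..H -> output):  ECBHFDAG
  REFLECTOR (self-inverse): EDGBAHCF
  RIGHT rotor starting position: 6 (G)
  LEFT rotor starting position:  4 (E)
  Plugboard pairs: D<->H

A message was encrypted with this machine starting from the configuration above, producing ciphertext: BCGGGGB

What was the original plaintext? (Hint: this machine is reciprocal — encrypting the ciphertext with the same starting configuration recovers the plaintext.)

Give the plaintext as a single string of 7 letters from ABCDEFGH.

Char 1 ('B'): step: R->7, L=4; B->plug->B->R->C->L->E->refl->A->L'->E->R'->G->plug->G
Char 2 ('C'): step: R->0, L->5 (L advanced); C->plug->C->R->A->L->G->refl->C->L'->G->R'->B->plug->B
Char 3 ('G'): step: R->1, L=5; G->plug->G->R->E->L->F->refl->H->L'->D->R'->C->plug->C
Char 4 ('G'): step: R->2, L=5; G->plug->G->R->H->L->A->refl->E->L'->F->R'->E->plug->E
Char 5 ('G'): step: R->3, L=5; G->plug->G->R->D->L->H->refl->F->L'->E->R'->D->plug->H
Char 6 ('G'): step: R->4, L=5; G->plug->G->R->E->L->F->refl->H->L'->D->R'->C->plug->C
Char 7 ('B'): step: R->5, L=5; B->plug->B->R->C->L->B->refl->D->L'->B->R'->E->plug->E

Answer: GBCEHCE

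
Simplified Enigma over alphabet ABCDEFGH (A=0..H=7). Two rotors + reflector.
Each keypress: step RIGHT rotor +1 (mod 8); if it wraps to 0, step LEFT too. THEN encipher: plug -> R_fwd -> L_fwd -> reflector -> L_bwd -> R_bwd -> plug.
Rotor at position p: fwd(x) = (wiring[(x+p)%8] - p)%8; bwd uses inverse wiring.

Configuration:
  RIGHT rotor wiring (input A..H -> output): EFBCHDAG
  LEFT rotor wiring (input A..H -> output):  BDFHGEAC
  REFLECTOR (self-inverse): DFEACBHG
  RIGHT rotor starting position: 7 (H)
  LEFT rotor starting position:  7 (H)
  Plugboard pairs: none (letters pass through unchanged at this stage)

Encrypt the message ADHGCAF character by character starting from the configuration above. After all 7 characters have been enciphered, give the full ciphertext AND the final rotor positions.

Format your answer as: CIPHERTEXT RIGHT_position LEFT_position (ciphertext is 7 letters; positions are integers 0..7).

Answer: FCFCACE 6 0

Derivation:
Char 1 ('A'): step: R->0, L->0 (L advanced); A->plug->A->R->E->L->G->refl->H->L'->D->R'->F->plug->F
Char 2 ('D'): step: R->1, L=0; D->plug->D->R->G->L->A->refl->D->L'->B->R'->C->plug->C
Char 3 ('H'): step: R->2, L=0; H->plug->H->R->D->L->H->refl->G->L'->E->R'->F->plug->F
Char 4 ('G'): step: R->3, L=0; G->plug->G->R->C->L->F->refl->B->L'->A->R'->C->plug->C
Char 5 ('C'): step: R->4, L=0; C->plug->C->R->E->L->G->refl->H->L'->D->R'->A->plug->A
Char 6 ('A'): step: R->5, L=0; A->plug->A->R->G->L->A->refl->D->L'->B->R'->C->plug->C
Char 7 ('F'): step: R->6, L=0; F->plug->F->R->E->L->G->refl->H->L'->D->R'->E->plug->E
Final: ciphertext=FCFCACE, RIGHT=6, LEFT=0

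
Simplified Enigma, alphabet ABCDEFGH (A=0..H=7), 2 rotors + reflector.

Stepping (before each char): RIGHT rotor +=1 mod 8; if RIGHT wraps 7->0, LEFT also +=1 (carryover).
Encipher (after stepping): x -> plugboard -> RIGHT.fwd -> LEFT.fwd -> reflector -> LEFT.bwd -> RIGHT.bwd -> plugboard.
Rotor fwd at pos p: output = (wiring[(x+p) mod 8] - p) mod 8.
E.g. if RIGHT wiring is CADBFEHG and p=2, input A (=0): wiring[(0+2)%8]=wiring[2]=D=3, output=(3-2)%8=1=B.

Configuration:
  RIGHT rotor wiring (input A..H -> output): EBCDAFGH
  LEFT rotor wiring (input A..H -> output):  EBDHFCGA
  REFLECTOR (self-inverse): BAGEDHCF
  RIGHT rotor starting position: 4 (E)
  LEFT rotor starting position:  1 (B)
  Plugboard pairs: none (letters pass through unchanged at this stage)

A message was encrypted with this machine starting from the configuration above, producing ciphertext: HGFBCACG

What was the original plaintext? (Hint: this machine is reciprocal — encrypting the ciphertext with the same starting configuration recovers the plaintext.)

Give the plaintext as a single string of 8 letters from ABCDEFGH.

Char 1 ('H'): step: R->5, L=1; H->plug->H->R->D->L->E->refl->D->L'->H->R'->D->plug->D
Char 2 ('G'): step: R->6, L=1; G->plug->G->R->C->L->G->refl->C->L'->B->R'->B->plug->B
Char 3 ('F'): step: R->7, L=1; F->plug->F->R->B->L->C->refl->G->L'->C->R'->C->plug->C
Char 4 ('B'): step: R->0, L->2 (L advanced); B->plug->B->R->B->L->F->refl->H->L'->H->R'->H->plug->H
Char 5 ('C'): step: R->1, L=2; C->plug->C->R->C->L->D->refl->E->L'->E->R'->E->plug->E
Char 6 ('A'): step: R->2, L=2; A->plug->A->R->A->L->B->refl->A->L'->D->R'->D->plug->D
Char 7 ('C'): step: R->3, L=2; C->plug->C->R->C->L->D->refl->E->L'->E->R'->E->plug->E
Char 8 ('G'): step: R->4, L=2; G->plug->G->R->G->L->C->refl->G->L'->F->R'->F->plug->F

Answer: DBCHEDEF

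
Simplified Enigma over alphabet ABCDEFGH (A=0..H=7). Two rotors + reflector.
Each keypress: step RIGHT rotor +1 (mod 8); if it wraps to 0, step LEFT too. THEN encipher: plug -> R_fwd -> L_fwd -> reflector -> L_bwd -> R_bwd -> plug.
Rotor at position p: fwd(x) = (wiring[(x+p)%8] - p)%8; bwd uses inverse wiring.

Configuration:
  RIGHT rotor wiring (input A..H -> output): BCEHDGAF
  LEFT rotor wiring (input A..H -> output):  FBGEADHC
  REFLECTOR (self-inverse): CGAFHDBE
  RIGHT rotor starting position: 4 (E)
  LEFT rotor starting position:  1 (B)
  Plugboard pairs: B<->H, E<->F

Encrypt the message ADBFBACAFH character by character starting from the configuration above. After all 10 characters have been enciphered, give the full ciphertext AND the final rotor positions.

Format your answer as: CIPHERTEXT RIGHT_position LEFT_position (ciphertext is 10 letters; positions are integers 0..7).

Answer: GBHHEEFGAB 6 2

Derivation:
Char 1 ('A'): step: R->5, L=1; A->plug->A->R->B->L->F->refl->D->L'->C->R'->G->plug->G
Char 2 ('D'): step: R->6, L=1; D->plug->D->R->E->L->C->refl->A->L'->A->R'->H->plug->B
Char 3 ('B'): step: R->7, L=1; B->plug->H->R->B->L->F->refl->D->L'->C->R'->B->plug->H
Char 4 ('F'): step: R->0, L->2 (L advanced); F->plug->E->R->D->L->B->refl->G->L'->C->R'->B->plug->H
Char 5 ('B'): step: R->1, L=2; B->plug->H->R->A->L->E->refl->H->L'->H->R'->F->plug->E
Char 6 ('A'): step: R->2, L=2; A->plug->A->R->C->L->G->refl->B->L'->D->R'->F->plug->E
Char 7 ('C'): step: R->3, L=2; C->plug->C->R->D->L->B->refl->G->L'->C->R'->E->plug->F
Char 8 ('A'): step: R->4, L=2; A->plug->A->R->H->L->H->refl->E->L'->A->R'->G->plug->G
Char 9 ('F'): step: R->5, L=2; F->plug->E->R->F->L->A->refl->C->L'->B->R'->A->plug->A
Char 10 ('H'): step: R->6, L=2; H->plug->B->R->H->L->H->refl->E->L'->A->R'->H->plug->B
Final: ciphertext=GBHHEEFGAB, RIGHT=6, LEFT=2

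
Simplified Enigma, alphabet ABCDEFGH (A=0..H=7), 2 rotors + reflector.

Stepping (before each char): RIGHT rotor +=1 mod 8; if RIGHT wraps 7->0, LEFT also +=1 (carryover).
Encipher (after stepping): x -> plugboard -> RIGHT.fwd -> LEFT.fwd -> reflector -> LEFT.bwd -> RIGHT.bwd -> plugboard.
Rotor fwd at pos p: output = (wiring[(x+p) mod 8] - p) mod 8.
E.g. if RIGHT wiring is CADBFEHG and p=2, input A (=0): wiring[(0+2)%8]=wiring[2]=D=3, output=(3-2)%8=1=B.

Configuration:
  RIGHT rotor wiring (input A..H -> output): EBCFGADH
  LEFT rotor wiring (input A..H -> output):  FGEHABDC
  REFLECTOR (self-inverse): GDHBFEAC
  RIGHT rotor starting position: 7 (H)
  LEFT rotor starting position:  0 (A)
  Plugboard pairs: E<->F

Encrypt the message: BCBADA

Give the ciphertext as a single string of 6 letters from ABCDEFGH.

Answer: FEEFEE

Derivation:
Char 1 ('B'): step: R->0, L->1 (L advanced); B->plug->B->R->B->L->D->refl->B->L'->G->R'->E->plug->F
Char 2 ('C'): step: R->1, L=1; C->plug->C->R->E->L->A->refl->G->L'->C->R'->F->plug->E
Char 3 ('B'): step: R->2, L=1; B->plug->B->R->D->L->H->refl->C->L'->F->R'->F->plug->E
Char 4 ('A'): step: R->3, L=1; A->plug->A->R->C->L->G->refl->A->L'->E->R'->E->plug->F
Char 5 ('D'): step: R->4, L=1; D->plug->D->R->D->L->H->refl->C->L'->F->R'->F->plug->E
Char 6 ('A'): step: R->5, L=1; A->plug->A->R->D->L->H->refl->C->L'->F->R'->F->plug->E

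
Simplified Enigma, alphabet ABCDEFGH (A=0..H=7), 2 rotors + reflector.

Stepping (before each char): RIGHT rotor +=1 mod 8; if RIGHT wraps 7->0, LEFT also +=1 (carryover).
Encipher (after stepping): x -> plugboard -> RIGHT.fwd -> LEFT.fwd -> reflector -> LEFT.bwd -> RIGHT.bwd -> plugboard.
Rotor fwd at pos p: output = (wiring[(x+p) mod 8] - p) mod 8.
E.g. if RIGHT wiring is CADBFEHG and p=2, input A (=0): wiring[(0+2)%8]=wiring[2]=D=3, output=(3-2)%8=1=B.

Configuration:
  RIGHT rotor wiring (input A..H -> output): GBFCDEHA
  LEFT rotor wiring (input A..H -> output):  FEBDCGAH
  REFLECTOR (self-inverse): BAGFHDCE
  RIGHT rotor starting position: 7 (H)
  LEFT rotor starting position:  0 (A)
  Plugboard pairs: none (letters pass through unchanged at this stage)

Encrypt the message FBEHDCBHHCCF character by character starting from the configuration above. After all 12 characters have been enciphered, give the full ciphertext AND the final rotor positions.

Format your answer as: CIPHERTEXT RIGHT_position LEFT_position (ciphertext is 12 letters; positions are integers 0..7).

Answer: HAHGBDHFEDDB 3 2

Derivation:
Char 1 ('F'): step: R->0, L->1 (L advanced); F->plug->F->R->E->L->F->refl->D->L'->A->R'->H->plug->H
Char 2 ('B'): step: R->1, L=1; B->plug->B->R->E->L->F->refl->D->L'->A->R'->A->plug->A
Char 3 ('E'): step: R->2, L=1; E->plug->E->R->F->L->H->refl->E->L'->H->R'->H->plug->H
Char 4 ('H'): step: R->3, L=1; H->plug->H->R->C->L->C->refl->G->L'->G->R'->G->plug->G
Char 5 ('D'): step: R->4, L=1; D->plug->D->R->E->L->F->refl->D->L'->A->R'->B->plug->B
Char 6 ('C'): step: R->5, L=1; C->plug->C->R->D->L->B->refl->A->L'->B->R'->D->plug->D
Char 7 ('B'): step: R->6, L=1; B->plug->B->R->C->L->C->refl->G->L'->G->R'->H->plug->H
Char 8 ('H'): step: R->7, L=1; H->plug->H->R->A->L->D->refl->F->L'->E->R'->F->plug->F
Char 9 ('H'): step: R->0, L->2 (L advanced); H->plug->H->R->A->L->H->refl->E->L'->D->R'->E->plug->E
Char 10 ('C'): step: R->1, L=2; C->plug->C->R->B->L->B->refl->A->L'->C->R'->D->plug->D
Char 11 ('C'): step: R->2, L=2; C->plug->C->R->B->L->B->refl->A->L'->C->R'->D->plug->D
Char 12 ('F'): step: R->3, L=2; F->plug->F->R->D->L->E->refl->H->L'->A->R'->B->plug->B
Final: ciphertext=HAHGBDHFEDDB, RIGHT=3, LEFT=2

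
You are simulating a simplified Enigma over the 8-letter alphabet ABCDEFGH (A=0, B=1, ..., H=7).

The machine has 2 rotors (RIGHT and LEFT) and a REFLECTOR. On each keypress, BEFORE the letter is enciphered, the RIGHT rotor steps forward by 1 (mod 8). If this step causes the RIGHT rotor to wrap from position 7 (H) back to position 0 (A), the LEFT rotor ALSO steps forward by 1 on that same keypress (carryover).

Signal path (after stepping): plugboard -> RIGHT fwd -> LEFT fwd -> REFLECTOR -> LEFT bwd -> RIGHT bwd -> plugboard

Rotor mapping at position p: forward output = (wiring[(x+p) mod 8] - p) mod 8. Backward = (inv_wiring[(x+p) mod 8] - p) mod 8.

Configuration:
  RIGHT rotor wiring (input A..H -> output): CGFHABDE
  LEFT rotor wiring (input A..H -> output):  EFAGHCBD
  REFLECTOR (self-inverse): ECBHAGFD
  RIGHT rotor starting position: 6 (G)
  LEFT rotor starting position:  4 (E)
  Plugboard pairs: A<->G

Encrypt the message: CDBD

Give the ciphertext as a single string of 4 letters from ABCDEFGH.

Answer: GBHC

Derivation:
Char 1 ('C'): step: R->7, L=4; C->plug->C->R->H->L->C->refl->B->L'->F->R'->A->plug->G
Char 2 ('D'): step: R->0, L->5 (L advanced); D->plug->D->R->H->L->C->refl->B->L'->G->R'->B->plug->B
Char 3 ('B'): step: R->1, L=5; B->plug->B->R->E->L->A->refl->E->L'->B->R'->H->plug->H
Char 4 ('D'): step: R->2, L=5; D->plug->D->R->H->L->C->refl->B->L'->G->R'->C->plug->C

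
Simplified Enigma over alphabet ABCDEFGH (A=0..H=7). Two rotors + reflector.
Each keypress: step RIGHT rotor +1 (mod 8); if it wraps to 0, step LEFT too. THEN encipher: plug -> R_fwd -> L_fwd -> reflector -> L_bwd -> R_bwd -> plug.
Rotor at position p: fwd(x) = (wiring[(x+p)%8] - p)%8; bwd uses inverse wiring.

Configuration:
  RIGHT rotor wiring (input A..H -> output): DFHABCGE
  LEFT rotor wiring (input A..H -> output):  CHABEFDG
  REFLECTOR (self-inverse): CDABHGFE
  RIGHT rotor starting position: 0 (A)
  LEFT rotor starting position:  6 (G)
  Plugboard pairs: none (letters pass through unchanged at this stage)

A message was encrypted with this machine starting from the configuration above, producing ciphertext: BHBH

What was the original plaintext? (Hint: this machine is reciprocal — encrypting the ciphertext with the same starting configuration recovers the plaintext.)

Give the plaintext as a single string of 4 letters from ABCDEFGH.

Char 1 ('B'): step: R->1, L=6; B->plug->B->R->G->L->G->refl->F->L'->A->R'->D->plug->D
Char 2 ('H'): step: R->2, L=6; H->plug->H->R->D->L->B->refl->D->L'->F->R'->A->plug->A
Char 3 ('B'): step: R->3, L=6; B->plug->B->R->G->L->G->refl->F->L'->A->R'->F->plug->F
Char 4 ('H'): step: R->4, L=6; H->plug->H->R->E->L->C->refl->A->L'->B->R'->F->plug->F

Answer: DAFF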